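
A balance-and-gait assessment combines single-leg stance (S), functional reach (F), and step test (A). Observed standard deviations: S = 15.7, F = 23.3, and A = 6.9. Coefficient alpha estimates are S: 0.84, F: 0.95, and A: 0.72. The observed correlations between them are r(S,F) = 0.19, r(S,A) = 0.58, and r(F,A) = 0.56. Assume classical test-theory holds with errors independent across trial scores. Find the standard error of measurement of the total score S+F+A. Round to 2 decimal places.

8.94

Var(total) = 836.99 + 444.733 = 1281.72.
True-score variance = 757.076 + 444.733 = 1201.81, so reliability = 0.9377.
Error variance = 1281.72 − 1201.81 = 79.9137; SEM = √79.9137 = 8.94.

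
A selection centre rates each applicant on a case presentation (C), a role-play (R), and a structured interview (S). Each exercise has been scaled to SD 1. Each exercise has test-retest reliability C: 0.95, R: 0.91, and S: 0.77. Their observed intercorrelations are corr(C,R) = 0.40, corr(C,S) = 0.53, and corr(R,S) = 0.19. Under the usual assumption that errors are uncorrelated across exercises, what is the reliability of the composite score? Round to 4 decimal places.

0.9294

Var(C+R+S) = 3 + 2·[0.40 + 0.53 + 0.19] = 3 + 2.24 = 5.24.
Under uncorrelated errors the observed covariances equal the true-score covariances, so only the own-variance terms attenuate.
True-score variance = [0.95 + 0.91 + 0.77] + 2.24 = 2.63 + 2.24 = 4.87.
Reliability = 4.87 / 5.24 = 0.9294.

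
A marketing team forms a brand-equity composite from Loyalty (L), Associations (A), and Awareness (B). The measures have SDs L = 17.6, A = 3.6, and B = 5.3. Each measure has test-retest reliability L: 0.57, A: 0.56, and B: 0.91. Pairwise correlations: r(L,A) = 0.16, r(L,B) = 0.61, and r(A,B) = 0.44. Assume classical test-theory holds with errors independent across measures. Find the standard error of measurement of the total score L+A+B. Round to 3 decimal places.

11.892

Var(total) = 350.81 + 150.867 = 501.677.
True-score variance = 209.383 + 150.867 = 360.25, so reliability = 0.7181.
Error variance = 501.677 − 360.25 = 141.427; SEM = √141.427 = 11.892.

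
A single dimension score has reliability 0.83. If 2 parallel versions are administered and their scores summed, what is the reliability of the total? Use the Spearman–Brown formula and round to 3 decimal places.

0.907

ρ_k = kρ / (1 + (k−1)ρ) = 2·0.83 / (1 + 1·0.83) = 1.660 / 1.830 = 0.907.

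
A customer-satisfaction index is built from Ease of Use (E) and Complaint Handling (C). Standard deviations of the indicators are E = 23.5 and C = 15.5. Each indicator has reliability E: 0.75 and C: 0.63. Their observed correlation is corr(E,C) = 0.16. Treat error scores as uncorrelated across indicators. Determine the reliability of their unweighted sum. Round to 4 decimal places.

0.7503

Var(E+C) = 23.5² + 15.5² + 2·[23.5·15.5·0.16] = 792.5 + 116.56 = 909.06.
With uncorrelated errors the cross-covariances are all true-score covariance, so they carry over unchanged; only the diagonal terms shrink to ρᵢσᵢ².
True-score variance = [23.5²·0.75 + 15.5²·0.63] + 116.56 = 565.545 + 116.56 = 682.105.
Reliability = 682.105 / 909.06 = 0.7503.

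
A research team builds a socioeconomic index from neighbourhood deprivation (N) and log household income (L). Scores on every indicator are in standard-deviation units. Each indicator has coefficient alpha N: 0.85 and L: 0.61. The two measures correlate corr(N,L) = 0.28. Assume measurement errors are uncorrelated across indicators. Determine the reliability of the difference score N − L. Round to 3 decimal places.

0.625

Var(N−L) = 1 + 1 − 2·0.28 = 2 − 0.56 = 1.44.
Under uncorrelated errors the observed covariances equal the true-score covariances, so only the own-variance terms attenuate.
True-score variance = [0.85 + 0.61] − 0.56 = 1.46 − 0.56 = 0.9.
Reliability = 0.9 / 1.44 = 0.625.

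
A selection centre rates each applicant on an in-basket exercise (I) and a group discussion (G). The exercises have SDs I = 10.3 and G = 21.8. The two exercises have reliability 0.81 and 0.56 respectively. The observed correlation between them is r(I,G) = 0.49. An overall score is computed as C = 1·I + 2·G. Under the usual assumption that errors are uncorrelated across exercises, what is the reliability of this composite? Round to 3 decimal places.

0.650

Var(C) = 10.3² + 2²·21.8² + 2·[2·10.3·21.8·0.49] = 2007.05 + 440.098 = 2447.15.
With uncorrelated errors the cross-covariances are all true-score covariance, so they carry over unchanged; only the diagonal terms shrink to ρᵢσᵢ².
True-score variance = [10.3²·0.81 + 2²·21.8²·0.56] + 440.098 = 1150.47 + 440.098 = 1590.57.
Reliability = 1590.57 / 2447.15 = 0.650.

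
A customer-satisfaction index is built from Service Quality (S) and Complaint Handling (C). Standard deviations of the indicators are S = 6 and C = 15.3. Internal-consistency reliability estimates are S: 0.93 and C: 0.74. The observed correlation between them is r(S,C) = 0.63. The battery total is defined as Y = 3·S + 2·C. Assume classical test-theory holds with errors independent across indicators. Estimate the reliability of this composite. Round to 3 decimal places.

Var(Y) = 3²·6² + 2²·15.3² + 2·[6·6·15.3·0.63] = 1260.36 + 694.008 = 1954.37.
Because errors are independent across components, Cov(Tᵢ,Tⱼ) = Cov(Xᵢ,Xⱼ); the off-diagonal part of the true-score variance is the same as above.
True-score variance = [3²·6²·0.93 + 2²·15.3²·0.74] + 694.008 = 994.226 + 694.008 = 1688.23.
Reliability = 1688.23 / 1954.37 = 0.864.

0.864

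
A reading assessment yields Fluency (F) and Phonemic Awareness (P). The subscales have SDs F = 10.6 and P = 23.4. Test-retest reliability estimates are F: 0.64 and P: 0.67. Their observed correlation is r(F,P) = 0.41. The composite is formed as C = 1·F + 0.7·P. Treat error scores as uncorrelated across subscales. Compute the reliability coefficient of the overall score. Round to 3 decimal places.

0.753

Var(C) = 10.6² + 0.7²·23.4² + 2·[0.7·10.6·23.4·0.41] = 380.664 + 142.375 = 523.039.
Because errors are independent across components, Cov(Tᵢ,Tⱼ) = Cov(Xᵢ,Xⱼ); the off-diagonal part of the true-score variance is the same as above.
True-score variance = [10.6²·0.64 + 0.7²·23.4²·0.67] + 142.375 = 251.674 + 142.375 = 394.049.
Reliability = 394.049 / 523.039 = 0.753.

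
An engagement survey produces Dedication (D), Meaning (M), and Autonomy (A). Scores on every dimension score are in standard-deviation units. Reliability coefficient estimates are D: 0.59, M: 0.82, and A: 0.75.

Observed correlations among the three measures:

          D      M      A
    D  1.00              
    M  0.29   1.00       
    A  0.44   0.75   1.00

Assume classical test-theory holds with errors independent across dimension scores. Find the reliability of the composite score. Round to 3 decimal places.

0.859

Var(D+M+A) = 3 + 2·[0.29 + 0.44 + 0.75] = 3 + 2.96 = 5.96.
With uncorrelated errors the cross-covariances are all true-score covariance, so they carry over unchanged; only the diagonal terms shrink to ρᵢσᵢ².
True-score variance = [0.59 + 0.82 + 0.75] + 2.96 = 2.16 + 2.96 = 5.12.
Reliability = 5.12 / 5.96 = 0.859.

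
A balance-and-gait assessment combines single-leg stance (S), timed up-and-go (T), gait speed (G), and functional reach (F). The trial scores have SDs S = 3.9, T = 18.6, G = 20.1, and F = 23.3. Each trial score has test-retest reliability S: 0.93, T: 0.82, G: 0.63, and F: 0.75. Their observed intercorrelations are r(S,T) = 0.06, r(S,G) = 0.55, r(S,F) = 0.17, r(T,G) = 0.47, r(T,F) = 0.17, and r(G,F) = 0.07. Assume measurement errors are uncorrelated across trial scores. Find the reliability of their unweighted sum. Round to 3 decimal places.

0.826

Var(S+T+G+F) = 3.9² + 18.6² + 20.1² + 23.3² + 2·[3.9·18.6·0.06 + 3.9·20.1·0.55 + 3.9·23.3·0.17 + 18.6·20.1·0.47 + 18.6·23.3·0.17 + 20.1·23.3·0.07] = 1308.07 + 690.173 = 1998.24.
With uncorrelated errors the cross-covariances are all true-score covariance, so they carry over unchanged; only the diagonal terms shrink to ρᵢσᵢ².
True-score variance = [3.9²·0.93 + 18.6²·0.82 + 20.1²·0.63 + 23.3²·0.75] + 690.173 = 959.526 + 690.173 = 1649.7.
Reliability = 1649.7 / 1998.24 = 0.826.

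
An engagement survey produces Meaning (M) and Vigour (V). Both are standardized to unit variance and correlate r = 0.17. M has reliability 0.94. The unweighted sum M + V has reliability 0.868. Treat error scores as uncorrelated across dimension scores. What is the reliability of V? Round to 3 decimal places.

0.751

Var(M+V) = 2 + 2·0.17 = 2.340.
True-score variance = ρ_M + ρ_V + 2·0.17, so 0.868 = (0.94 + ρ_V + 0.34) / 2.340.
ρ_V = 0.868·2.340 − 0.94 − 0.34 = 0.751.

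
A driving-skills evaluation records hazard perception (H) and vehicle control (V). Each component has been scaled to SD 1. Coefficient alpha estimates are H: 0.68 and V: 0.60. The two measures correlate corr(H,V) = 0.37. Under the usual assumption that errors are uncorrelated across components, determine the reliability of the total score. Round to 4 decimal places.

Var(H+V) = 2 + 2·[0.37] = 2 + 0.74 = 2.74.
Under uncorrelated errors the observed covariances equal the true-score covariances, so only the own-variance terms attenuate.
True-score variance = [0.68 + 0.60] + 0.74 = 1.28 + 0.74 = 2.02.
Reliability = 2.02 / 2.74 = 0.7372.

0.7372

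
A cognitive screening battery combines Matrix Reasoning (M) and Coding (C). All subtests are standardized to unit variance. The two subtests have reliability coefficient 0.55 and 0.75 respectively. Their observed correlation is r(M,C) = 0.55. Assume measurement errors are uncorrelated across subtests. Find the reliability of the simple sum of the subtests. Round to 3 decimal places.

Var(M+C) = 2 + 2·[0.55] = 2 + 1.1 = 3.1.
With uncorrelated errors the cross-covariances are all true-score covariance, so they carry over unchanged; only the diagonal terms shrink to ρᵢσᵢ².
True-score variance = [0.55 + 0.75] + 1.1 = 1.3 + 1.1 = 2.4.
Reliability = 2.4 / 3.1 = 0.774.

0.774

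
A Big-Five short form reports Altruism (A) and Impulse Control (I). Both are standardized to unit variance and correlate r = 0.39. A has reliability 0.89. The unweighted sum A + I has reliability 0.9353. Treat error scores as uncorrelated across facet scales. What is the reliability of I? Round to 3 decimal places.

Var(A+I) = 2 + 2·0.39 = 2.780.
True-score variance = ρ_A + ρ_I + 2·0.39, so 0.9353 = (0.89 + ρ_I + 0.78) / 2.780.
ρ_I = 0.9353·2.780 − 0.89 − 0.78 = 0.930.

0.930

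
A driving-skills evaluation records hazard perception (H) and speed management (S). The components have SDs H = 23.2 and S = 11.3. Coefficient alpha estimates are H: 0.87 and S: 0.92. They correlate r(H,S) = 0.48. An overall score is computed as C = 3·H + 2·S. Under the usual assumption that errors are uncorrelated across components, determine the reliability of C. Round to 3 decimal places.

0.902

Var(C) = 3²·23.2² + 2²·11.3² + 2·[6·23.2·11.3·0.48] = 5354.92 + 1510.04 = 6864.96.
Under uncorrelated errors the observed covariances equal the true-score covariances, so only the own-variance terms attenuate.
True-score variance = [3²·23.2²·0.87 + 2²·11.3²·0.92] + 1510.04 = 4684.32 + 1510.04 = 6194.36.
Reliability = 6194.36 / 6864.96 = 0.902.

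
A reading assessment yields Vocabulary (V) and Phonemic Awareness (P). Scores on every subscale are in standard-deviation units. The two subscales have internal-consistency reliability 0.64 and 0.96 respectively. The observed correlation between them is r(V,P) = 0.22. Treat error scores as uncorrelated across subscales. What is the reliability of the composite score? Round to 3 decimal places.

Var(V+P) = 2 + 2·[0.22] = 2 + 0.44 = 2.44.
With uncorrelated errors the cross-covariances are all true-score covariance, so they carry over unchanged; only the diagonal terms shrink to ρᵢσᵢ².
True-score variance = [0.64 + 0.96] + 0.44 = 1.6 + 0.44 = 2.04.
Reliability = 2.04 / 2.44 = 0.836.

0.836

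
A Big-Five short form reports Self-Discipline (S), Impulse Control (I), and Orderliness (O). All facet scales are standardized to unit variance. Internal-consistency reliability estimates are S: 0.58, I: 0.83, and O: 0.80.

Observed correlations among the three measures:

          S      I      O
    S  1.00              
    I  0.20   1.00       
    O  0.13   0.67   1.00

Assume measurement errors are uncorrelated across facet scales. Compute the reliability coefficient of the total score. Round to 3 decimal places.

0.842

Var(S+I+O) = 3 + 2·[0.20 + 0.13 + 0.67] = 3 + 2 = 5.
Under uncorrelated errors the observed covariances equal the true-score covariances, so only the own-variance terms attenuate.
True-score variance = [0.58 + 0.83 + 0.80] + 2 = 2.21 + 2 = 4.21.
Reliability = 4.21 / 5 = 0.842.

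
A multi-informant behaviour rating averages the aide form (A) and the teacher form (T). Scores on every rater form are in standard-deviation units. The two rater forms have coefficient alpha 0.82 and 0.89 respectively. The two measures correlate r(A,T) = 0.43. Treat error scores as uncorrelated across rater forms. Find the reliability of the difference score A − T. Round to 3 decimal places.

Var(A−T) = 1 + 1 − 2·0.43 = 2 − 0.86 = 1.14.
Under uncorrelated errors the observed covariances equal the true-score covariances, so only the own-variance terms attenuate.
True-score variance = [0.82 + 0.89] − 0.86 = 1.71 − 0.86 = 0.85.
Reliability = 0.85 / 1.14 = 0.746.

0.746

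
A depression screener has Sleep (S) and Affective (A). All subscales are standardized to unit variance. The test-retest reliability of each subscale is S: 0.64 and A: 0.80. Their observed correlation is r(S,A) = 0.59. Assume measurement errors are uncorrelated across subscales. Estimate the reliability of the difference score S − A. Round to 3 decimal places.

Var(S−A) = 1 + 1 − 2·0.59 = 2 − 1.18 = 0.82.
Because errors are independent across components, Cov(Tᵢ,Tⱼ) = Cov(Xᵢ,Xⱼ); the off-diagonal part of the true-score variance is the same as above.
True-score variance = [0.64 + 0.80] − 1.18 = 1.44 − 1.18 = 0.26.
Reliability = 0.26 / 0.82 = 0.317.

0.317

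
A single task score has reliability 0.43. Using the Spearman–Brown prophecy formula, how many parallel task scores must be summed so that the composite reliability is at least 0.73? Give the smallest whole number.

k ≥ ρ*(1−ρ₁)/(ρ₁(1−ρ*)) = 0.73·0.57 / (0.43·0.27) = 3.584.
Smallest integer k = 4.

4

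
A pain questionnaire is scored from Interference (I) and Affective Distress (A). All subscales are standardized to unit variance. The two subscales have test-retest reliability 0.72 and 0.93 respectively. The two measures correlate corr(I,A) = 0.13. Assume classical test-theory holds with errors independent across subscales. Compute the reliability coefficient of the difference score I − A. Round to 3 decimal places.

0.799

Var(I−A) = 1 + 1 − 2·0.13 = 2 − 0.26 = 1.74.
With uncorrelated errors the cross-covariances are all true-score covariance, so they carry over unchanged; only the diagonal terms shrink to ρᵢσᵢ².
True-score variance = [0.72 + 0.93] − 0.26 = 1.65 − 0.26 = 1.39.
Reliability = 1.39 / 1.74 = 0.799.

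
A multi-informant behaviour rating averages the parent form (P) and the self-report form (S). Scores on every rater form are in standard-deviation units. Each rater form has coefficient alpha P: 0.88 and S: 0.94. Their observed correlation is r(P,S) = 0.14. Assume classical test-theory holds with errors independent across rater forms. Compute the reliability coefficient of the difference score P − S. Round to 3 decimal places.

0.895

Var(P−S) = 1 + 1 − 2·0.14 = 2 − 0.28 = 1.72.
With uncorrelated errors the cross-covariances are all true-score covariance, so they carry over unchanged; only the diagonal terms shrink to ρᵢσᵢ².
True-score variance = [0.88 + 0.94] − 0.28 = 1.82 − 0.28 = 1.54.
Reliability = 1.54 / 1.72 = 0.895.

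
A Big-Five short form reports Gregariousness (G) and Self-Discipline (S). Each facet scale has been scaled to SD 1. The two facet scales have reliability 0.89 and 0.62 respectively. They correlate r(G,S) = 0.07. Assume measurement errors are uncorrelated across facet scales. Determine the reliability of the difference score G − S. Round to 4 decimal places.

Var(G−S) = 1 + 1 − 2·0.07 = 2 − 0.14 = 1.86.
With uncorrelated errors the cross-covariances are all true-score covariance, so they carry over unchanged; only the diagonal terms shrink to ρᵢσᵢ².
True-score variance = [0.89 + 0.62] − 0.14 = 1.51 − 0.14 = 1.37.
Reliability = 1.37 / 1.86 = 0.7366.

0.7366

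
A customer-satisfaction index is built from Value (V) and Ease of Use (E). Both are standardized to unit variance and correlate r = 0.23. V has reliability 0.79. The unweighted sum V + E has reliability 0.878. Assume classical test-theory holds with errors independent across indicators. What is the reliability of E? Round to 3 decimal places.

0.910

Var(V+E) = 2 + 2·0.23 = 2.460.
True-score variance = ρ_V + ρ_E + 2·0.23, so 0.878 = (0.79 + ρ_E + 0.46) / 2.460.
ρ_E = 0.878·2.460 − 0.79 − 0.46 = 0.910.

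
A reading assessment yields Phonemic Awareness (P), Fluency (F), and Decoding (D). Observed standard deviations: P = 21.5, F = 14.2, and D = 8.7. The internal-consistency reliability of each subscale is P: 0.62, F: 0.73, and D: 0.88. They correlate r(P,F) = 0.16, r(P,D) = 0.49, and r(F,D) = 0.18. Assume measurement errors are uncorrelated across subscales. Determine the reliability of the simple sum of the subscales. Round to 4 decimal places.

Var(P+F+D) = 21.5² + 14.2² + 8.7² + 2·[21.5·14.2·0.16 + 21.5·8.7·0.49 + 14.2·8.7·0.18] = 739.58 + 325.479 = 1065.06.
Because errors are independent across components, Cov(Tᵢ,Tⱼ) = Cov(Xᵢ,Xⱼ); the off-diagonal part of the true-score variance is the same as above.
True-score variance = [21.5²·0.62 + 14.2²·0.73 + 8.7²·0.88] + 325.479 = 500.399 + 325.479 = 825.879.
Reliability = 825.879 / 1065.06 = 0.7754.

0.7754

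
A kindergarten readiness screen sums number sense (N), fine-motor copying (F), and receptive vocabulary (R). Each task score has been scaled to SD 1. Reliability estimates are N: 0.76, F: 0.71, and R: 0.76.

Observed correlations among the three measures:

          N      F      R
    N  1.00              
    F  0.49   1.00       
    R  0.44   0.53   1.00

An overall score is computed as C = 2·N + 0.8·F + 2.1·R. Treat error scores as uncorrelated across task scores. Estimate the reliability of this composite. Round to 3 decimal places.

Var(C) = 2² + 0.8² + 2.1² + 2·[1.6·0.49 + 4.2·0.44 + 1.68·0.53] = 9.05 + 7.0448 = 16.0948.
Under uncorrelated errors the observed covariances equal the true-score covariances, so only the own-variance terms attenuate.
True-score variance = [2²·0.76 + 0.8²·0.71 + 2.1²·0.76] + 7.0448 = 6.846 + 7.0448 = 13.8908.
Reliability = 13.8908 / 16.0948 = 0.863.

0.863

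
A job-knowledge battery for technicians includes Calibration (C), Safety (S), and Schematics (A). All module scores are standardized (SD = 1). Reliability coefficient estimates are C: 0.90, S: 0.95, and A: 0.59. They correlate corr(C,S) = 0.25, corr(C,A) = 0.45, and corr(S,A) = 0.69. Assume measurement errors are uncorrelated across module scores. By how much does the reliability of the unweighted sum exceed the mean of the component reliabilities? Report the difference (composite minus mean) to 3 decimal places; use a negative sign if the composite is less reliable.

Var(sum) = 3 + 2.78 = 5.78; true-score variance = 2.44 + 2.78 = 5.22; composite reliability = 0.9031.
Mean component reliability = 0.8133.
Difference = 0.9031 − 0.8133 = 0.090.

0.090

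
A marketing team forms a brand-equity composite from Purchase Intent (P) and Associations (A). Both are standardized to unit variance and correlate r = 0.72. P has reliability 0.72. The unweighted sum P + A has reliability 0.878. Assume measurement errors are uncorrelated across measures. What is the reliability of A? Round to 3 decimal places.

Var(P+A) = 2 + 2·0.72 = 3.440.
True-score variance = ρ_P + ρ_A + 2·0.72, so 0.878 = (0.72 + ρ_A + 1.44) / 3.440.
ρ_A = 0.878·3.440 − 0.72 − 1.44 = 0.860.

0.860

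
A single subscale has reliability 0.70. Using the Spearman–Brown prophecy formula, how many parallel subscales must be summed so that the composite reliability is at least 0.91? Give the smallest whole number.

5

k ≥ ρ*(1−ρ₁)/(ρ₁(1−ρ*)) = 0.91·0.30 / (0.70·0.09) = 4.333.
Smallest integer k = 5.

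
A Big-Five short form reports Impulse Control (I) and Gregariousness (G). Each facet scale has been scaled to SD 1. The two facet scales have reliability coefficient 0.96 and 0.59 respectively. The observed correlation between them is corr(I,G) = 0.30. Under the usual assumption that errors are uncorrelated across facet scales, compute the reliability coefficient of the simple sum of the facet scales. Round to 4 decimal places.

0.8269

Var(I+G) = 2 + 2·[0.30] = 2 + 0.6 = 2.6.
Because errors are independent across components, Cov(Tᵢ,Tⱼ) = Cov(Xᵢ,Xⱼ); the off-diagonal part of the true-score variance is the same as above.
True-score variance = [0.96 + 0.59] + 0.6 = 1.55 + 0.6 = 2.15.
Reliability = 2.15 / 2.6 = 0.8269.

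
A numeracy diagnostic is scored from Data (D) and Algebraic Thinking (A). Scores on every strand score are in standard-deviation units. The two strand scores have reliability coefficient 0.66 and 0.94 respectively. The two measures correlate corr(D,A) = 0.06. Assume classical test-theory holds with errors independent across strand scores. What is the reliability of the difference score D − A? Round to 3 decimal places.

0.787

Var(D−A) = 1 + 1 − 2·0.06 = 2 − 0.12 = 1.88.
Because errors are independent across components, Cov(Tᵢ,Tⱼ) = Cov(Xᵢ,Xⱼ); the off-diagonal part of the true-score variance is the same as above.
True-score variance = [0.66 + 0.94] − 0.12 = 1.6 − 0.12 = 1.48.
Reliability = 1.48 / 1.88 = 0.787.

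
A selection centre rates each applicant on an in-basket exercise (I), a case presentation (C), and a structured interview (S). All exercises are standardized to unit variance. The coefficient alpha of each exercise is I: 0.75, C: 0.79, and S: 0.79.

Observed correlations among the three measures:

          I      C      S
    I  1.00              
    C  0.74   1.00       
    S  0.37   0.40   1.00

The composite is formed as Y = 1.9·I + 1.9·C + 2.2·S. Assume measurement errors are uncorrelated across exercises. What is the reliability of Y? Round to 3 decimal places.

0.888

Var(Y) = 1.9² + 1.9² + 2.2² + 2·[3.61·0.74 + 4.18·0.37 + 4.18·0.40] = 12.06 + 11.78 = 23.84.
Under uncorrelated errors the observed covariances equal the true-score covariances, so only the own-variance terms attenuate.
True-score variance = [1.9²·0.75 + 1.9²·0.79 + 2.2²·0.79] + 11.78 = 9.383 + 11.78 = 21.163.
Reliability = 21.163 / 23.84 = 0.888.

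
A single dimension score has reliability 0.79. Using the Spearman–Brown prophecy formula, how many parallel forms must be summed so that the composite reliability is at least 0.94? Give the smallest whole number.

k ≥ ρ*(1−ρ₁)/(ρ₁(1−ρ*)) = 0.94·0.21 / (0.79·0.06) = 4.165.
Smallest integer k = 5.

5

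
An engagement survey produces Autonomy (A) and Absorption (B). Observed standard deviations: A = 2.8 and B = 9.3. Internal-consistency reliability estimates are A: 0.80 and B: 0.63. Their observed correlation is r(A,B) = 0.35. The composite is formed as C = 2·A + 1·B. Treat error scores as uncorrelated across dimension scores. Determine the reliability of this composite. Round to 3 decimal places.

0.752

Var(C) = 2²·2.8² + 9.3² + 2·[2·2.8·9.3·0.35] = 117.85 + 36.456 = 154.306.
Under uncorrelated errors the observed covariances equal the true-score covariances, so only the own-variance terms attenuate.
True-score variance = [2²·2.8²·0.80 + 9.3²·0.63] + 36.456 = 79.5767 + 36.456 = 116.033.
Reliability = 116.033 / 154.306 = 0.752.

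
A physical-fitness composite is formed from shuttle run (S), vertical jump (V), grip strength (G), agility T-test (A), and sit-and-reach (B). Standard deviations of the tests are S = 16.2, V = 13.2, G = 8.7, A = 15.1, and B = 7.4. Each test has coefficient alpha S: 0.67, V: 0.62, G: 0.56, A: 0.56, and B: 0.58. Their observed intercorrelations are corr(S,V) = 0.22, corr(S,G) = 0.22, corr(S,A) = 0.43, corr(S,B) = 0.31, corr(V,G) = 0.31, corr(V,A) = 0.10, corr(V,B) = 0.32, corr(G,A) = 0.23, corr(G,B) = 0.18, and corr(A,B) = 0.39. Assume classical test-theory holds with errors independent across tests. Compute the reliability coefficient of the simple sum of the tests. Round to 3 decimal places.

0.804

Var(S+V+G+A+B) = 16.2² + 13.2² + 8.7² + 15.1² + 7.4² + 2·[16.2·13.2·0.22 + 16.2·8.7·0.22 + 16.2·15.1·0.43 + 16.2·7.4·0.31 + 13.2·8.7·0.31 + 13.2·15.1·0.10 + 13.2·7.4·0.32 + 8.7·15.1·0.23 + 8.7·7.4·0.18 + 15.1·7.4·0.39] = 795.14 + 785.146 = 1580.29.
Under uncorrelated errors the observed covariances equal the true-score covariances, so only the own-variance terms attenuate.
True-score variance = [16.2²·0.67 + 13.2²·0.62 + 8.7²·0.56 + 15.1²·0.56 + 7.4²·0.58] + 785.146 = 485.696 + 785.146 = 1270.84.
Reliability = 1270.84 / 1580.29 = 0.804.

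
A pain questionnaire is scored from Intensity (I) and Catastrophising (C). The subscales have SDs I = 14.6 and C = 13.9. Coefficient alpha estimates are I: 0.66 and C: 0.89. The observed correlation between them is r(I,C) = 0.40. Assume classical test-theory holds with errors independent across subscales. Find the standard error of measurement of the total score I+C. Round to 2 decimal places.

Var(total) = 406.37 + 162.352 = 568.722.
True-score variance = 312.643 + 162.352 = 474.995, so reliability = 0.8352.
Error variance = 568.722 − 474.995 = 93.7275; SEM = √93.7275 = 9.68.

9.68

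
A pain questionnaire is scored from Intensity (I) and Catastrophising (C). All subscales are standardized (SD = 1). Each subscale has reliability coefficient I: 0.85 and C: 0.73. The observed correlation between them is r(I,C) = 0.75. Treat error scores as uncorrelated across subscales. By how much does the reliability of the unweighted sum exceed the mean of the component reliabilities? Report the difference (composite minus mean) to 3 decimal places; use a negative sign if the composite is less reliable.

Var(sum) = 2 + 1.5 = 3.5; true-score variance = 1.58 + 1.5 = 3.08; composite reliability = 0.8800.
Mean component reliability = 0.7900.
Difference = 0.8800 − 0.7900 = 0.090.

0.090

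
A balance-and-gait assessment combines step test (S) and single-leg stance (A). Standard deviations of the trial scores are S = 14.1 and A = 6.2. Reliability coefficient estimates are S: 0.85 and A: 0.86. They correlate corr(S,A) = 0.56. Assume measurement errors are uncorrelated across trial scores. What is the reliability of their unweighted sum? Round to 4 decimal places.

0.8950

Var(S+A) = 14.1² + 6.2² + 2·[14.1·6.2·0.56] = 237.25 + 97.9104 = 335.16.
Because errors are independent across components, Cov(Tᵢ,Tⱼ) = Cov(Xᵢ,Xⱼ); the off-diagonal part of the true-score variance is the same as above.
True-score variance = [14.1²·0.85 + 6.2²·0.86] + 97.9104 = 202.047 + 97.9104 = 299.957.
Reliability = 299.957 / 335.16 = 0.8950.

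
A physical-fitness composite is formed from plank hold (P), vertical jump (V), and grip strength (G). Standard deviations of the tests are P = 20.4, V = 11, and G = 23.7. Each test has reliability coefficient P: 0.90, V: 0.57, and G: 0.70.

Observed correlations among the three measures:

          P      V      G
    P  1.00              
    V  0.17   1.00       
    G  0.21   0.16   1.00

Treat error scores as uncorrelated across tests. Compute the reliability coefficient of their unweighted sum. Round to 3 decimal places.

0.821

Var(P+V+G) = 20.4² + 11² + 23.7² + 2·[20.4·11·0.17 + 20.4·23.7·0.21 + 11·23.7·0.16] = 1098.85 + 362.782 = 1461.63.
With uncorrelated errors the cross-covariances are all true-score covariance, so they carry over unchanged; only the diagonal terms shrink to ρᵢσᵢ².
True-score variance = [20.4²·0.90 + 11²·0.57 + 23.7²·0.70] + 362.782 = 836.697 + 362.782 = 1199.48.
Reliability = 1199.48 / 1461.63 = 0.821.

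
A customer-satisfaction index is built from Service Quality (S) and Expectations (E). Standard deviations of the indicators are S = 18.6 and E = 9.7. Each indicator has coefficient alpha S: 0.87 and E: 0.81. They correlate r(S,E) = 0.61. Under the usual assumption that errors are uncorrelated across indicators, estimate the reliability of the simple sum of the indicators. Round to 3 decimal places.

0.905

Var(S+E) = 18.6² + 9.7² + 2·[18.6·9.7·0.61] = 440.05 + 220.112 = 660.162.
Under uncorrelated errors the observed covariances equal the true-score covariances, so only the own-variance terms attenuate.
True-score variance = [18.6²·0.87 + 9.7²·0.81] + 220.112 = 377.198 + 220.112 = 597.311.
Reliability = 597.311 / 660.162 = 0.905.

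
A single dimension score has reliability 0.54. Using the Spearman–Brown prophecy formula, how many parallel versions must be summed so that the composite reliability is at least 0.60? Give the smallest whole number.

2

k ≥ ρ*(1−ρ₁)/(ρ₁(1−ρ*)) = 0.60·0.46 / (0.54·0.40) = 1.278.
Smallest integer k = 2.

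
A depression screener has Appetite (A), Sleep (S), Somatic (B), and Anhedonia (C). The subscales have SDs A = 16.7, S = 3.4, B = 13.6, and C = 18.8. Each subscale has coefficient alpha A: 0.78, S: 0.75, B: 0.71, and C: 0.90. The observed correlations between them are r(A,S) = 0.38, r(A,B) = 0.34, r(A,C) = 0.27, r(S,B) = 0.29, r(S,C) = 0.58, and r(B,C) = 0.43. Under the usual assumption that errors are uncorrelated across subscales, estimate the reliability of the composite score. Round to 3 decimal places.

Var(A+S+B+C) = 16.7² + 3.4² + 13.6² + 18.8² + 2·[16.7·3.4·0.38 + 16.7·13.6·0.34 + 16.7·18.8·0.27 + 3.4·13.6·0.29 + 3.4·18.8·0.58 + 13.6·18.8·0.43] = 828.85 + 687.984 = 1516.83.
Under uncorrelated errors the observed covariances equal the true-score covariances, so only the own-variance terms attenuate.
True-score variance = [16.7²·0.78 + 3.4²·0.75 + 13.6²·0.71 + 18.8²·0.90] + 687.984 = 675.622 + 687.984 = 1363.61.
Reliability = 1363.61 / 1516.83 = 0.899.

0.899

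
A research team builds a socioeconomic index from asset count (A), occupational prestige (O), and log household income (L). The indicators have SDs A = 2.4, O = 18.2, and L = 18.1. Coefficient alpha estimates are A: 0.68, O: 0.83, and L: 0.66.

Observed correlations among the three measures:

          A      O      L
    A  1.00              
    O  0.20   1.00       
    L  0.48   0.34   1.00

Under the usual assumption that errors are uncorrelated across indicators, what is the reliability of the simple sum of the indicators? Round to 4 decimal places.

0.8211

Var(A+O+L) = 2.4² + 18.2² + 18.1² + 2·[2.4·18.2·0.20 + 2.4·18.1·0.48 + 18.2·18.1·0.34] = 664.61 + 283.18 = 947.79.
Under uncorrelated errors the observed covariances equal the true-score covariances, so only the own-variance terms attenuate.
True-score variance = [2.4²·0.68 + 18.2²·0.83 + 18.1²·0.66] + 283.18 = 495.069 + 283.18 = 778.249.
Reliability = 778.249 / 947.79 = 0.8211.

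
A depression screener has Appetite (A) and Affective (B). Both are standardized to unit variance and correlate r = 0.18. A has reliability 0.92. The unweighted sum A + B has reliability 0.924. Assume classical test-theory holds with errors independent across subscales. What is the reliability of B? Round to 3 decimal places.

Var(A+B) = 2 + 2·0.18 = 2.360.
True-score variance = ρ_A + ρ_B + 2·0.18, so 0.924 = (0.92 + ρ_B + 0.36) / 2.360.
ρ_B = 0.924·2.360 − 0.92 − 0.36 = 0.901.

0.901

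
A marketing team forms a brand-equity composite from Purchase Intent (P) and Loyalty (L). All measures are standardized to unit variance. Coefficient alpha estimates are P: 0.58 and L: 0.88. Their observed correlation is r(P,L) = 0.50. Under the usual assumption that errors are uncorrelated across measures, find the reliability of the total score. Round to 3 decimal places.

Var(P+L) = 2 + 2·[0.50] = 2 + 1 = 3.
With uncorrelated errors the cross-covariances are all true-score covariance, so they carry over unchanged; only the diagonal terms shrink to ρᵢσᵢ².
True-score variance = [0.58 + 0.88] + 1 = 1.46 + 1 = 2.46.
Reliability = 2.46 / 3 = 0.820.

0.820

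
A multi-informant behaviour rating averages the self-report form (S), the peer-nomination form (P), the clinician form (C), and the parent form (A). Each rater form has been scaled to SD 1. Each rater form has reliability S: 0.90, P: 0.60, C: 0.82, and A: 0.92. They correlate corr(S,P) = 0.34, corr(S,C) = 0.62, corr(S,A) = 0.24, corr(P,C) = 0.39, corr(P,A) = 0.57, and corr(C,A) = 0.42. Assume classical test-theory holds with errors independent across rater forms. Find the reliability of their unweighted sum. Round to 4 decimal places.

Var(S+P+C+A) = 4 + 2·[0.34 + 0.62 + 0.24 + 0.39 + 0.57 + 0.42] = 4 + 5.16 = 9.16.
Under uncorrelated errors the observed covariances equal the true-score covariances, so only the own-variance terms attenuate.
True-score variance = [0.90 + 0.60 + 0.82 + 0.92] + 5.16 = 3.24 + 5.16 = 8.4.
Reliability = 8.4 / 9.16 = 0.9170.

0.9170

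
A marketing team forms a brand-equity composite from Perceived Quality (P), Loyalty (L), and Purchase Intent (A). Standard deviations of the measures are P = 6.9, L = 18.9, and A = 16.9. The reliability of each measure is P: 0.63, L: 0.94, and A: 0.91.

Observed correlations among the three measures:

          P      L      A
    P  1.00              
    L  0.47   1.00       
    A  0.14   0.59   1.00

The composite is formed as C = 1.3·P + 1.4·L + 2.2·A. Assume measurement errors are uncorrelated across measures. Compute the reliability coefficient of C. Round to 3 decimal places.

Var(C) = 1.3²·6.9² + 1.4²·18.9² + 2.2²·16.9² + 2·[1.82·6.9·18.9·0.47 + 2.86·6.9·16.9·0.14 + 3.08·18.9·16.9·0.59] = 2162.94 + 1477.35 = 3640.3.
Under uncorrelated errors the observed covariances equal the true-score covariances, so only the own-variance terms attenuate.
True-score variance = [1.3²·6.9²·0.63 + 1.4²·18.9²·0.94 + 2.2²·16.9²·0.91] + 1477.35 = 1966.75 + 1477.35 = 3444.11.
Reliability = 3444.11 / 3640.3 = 0.946.

0.946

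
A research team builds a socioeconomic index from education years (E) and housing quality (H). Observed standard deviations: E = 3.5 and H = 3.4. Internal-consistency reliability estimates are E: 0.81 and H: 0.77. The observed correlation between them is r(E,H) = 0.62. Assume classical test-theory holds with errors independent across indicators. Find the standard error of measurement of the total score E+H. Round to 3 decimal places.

Var(total) = 23.81 + 14.756 = 38.566.
True-score variance = 18.8237 + 14.756 = 33.5797, so reliability = 0.8707.
Error variance = 38.566 − 33.5797 = 4.9863; SEM = √4.9863 = 2.233.

2.233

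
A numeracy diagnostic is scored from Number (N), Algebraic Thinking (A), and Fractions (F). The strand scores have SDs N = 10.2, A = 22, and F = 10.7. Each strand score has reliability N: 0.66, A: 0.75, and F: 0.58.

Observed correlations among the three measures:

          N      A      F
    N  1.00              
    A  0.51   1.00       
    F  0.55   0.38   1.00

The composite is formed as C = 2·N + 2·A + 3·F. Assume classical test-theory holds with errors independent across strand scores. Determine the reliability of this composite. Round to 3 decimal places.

Var(C) = 2²·10.2² + 2²·22² + 3²·10.7² + 2·[4·10.2·22·0.51 + 6·10.2·10.7·0.55 + 6·22·10.7·0.38] = 3382.57 + 2709.3 = 6091.87.
With uncorrelated errors the cross-covariances are all true-score covariance, so they carry over unchanged; only the diagonal terms shrink to ρᵢσᵢ².
True-score variance = [2²·10.2²·0.66 + 2²·22²·0.75 + 3²·10.7²·0.58] + 2709.3 = 2324.3 + 2709.3 = 5033.6.
Reliability = 5033.6 / 6091.87 = 0.826.

0.826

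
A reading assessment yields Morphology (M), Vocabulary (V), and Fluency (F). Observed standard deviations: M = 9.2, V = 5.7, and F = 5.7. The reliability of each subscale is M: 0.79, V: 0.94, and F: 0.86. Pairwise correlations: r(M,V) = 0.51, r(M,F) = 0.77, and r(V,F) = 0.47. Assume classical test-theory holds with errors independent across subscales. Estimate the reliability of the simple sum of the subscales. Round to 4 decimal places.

0.9228

Var(M+V+F) = 9.2² + 5.7² + 5.7² + 2·[9.2·5.7·0.51 + 9.2·5.7·0.77 + 5.7·5.7·0.47] = 149.62 + 164.787 = 314.407.
With uncorrelated errors the cross-covariances are all true-score covariance, so they carry over unchanged; only the diagonal terms shrink to ρᵢσᵢ².
True-score variance = [9.2²·0.79 + 5.7²·0.94 + 5.7²·0.86] + 164.787 = 125.348 + 164.787 = 290.135.
Reliability = 290.135 / 314.407 = 0.9228.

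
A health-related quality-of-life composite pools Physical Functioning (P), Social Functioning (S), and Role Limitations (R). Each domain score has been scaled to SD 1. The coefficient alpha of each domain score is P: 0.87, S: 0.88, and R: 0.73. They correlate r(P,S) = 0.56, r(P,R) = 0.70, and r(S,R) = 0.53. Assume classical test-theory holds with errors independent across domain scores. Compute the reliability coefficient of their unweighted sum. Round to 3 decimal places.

0.921

Var(P+S+R) = 3 + 2·[0.56 + 0.70 + 0.53] = 3 + 3.58 = 6.58.
With uncorrelated errors the cross-covariances are all true-score covariance, so they carry over unchanged; only the diagonal terms shrink to ρᵢσᵢ².
True-score variance = [0.87 + 0.88 + 0.73] + 3.58 = 2.48 + 3.58 = 6.06.
Reliability = 6.06 / 6.58 = 0.921.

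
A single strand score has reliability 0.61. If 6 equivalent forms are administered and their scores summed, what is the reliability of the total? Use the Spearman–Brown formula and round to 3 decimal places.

0.904

ρ_k = kρ / (1 + (k−1)ρ) = 6·0.61 / (1 + 5·0.61) = 3.660 / 4.050 = 0.904.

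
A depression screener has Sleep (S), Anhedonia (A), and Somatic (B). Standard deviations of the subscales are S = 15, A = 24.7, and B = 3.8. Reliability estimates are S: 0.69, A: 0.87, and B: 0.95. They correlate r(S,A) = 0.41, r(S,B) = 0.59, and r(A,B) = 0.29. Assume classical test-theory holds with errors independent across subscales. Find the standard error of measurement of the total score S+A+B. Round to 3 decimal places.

Var(total) = 849.53 + 425.509 = 1275.04.
True-score variance = 699.746 + 425.509 = 1125.26, so reliability = 0.8825.
Error variance = 1275.04 − 1125.26 = 149.784; SEM = √149.784 = 12.239.

12.239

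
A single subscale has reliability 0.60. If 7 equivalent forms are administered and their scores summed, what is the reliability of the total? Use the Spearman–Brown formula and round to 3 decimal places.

0.913

ρ_k = kρ / (1 + (k−1)ρ) = 7·0.60 / (1 + 6·0.60) = 4.200 / 4.600 = 0.913.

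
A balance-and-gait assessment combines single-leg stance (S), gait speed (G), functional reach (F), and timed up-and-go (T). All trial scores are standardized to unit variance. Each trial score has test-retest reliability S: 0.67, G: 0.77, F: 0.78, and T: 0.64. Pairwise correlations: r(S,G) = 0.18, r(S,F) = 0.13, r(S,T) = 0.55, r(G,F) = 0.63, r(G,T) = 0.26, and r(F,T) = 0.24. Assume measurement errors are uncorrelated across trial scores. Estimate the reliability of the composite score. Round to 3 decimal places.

Var(S+G+F+T) = 4 + 2·[0.18 + 0.13 + 0.55 + 0.63 + 0.26 + 0.24] = 4 + 3.98 = 7.98.
With uncorrelated errors the cross-covariances are all true-score covariance, so they carry over unchanged; only the diagonal terms shrink to ρᵢσᵢ².
True-score variance = [0.67 + 0.77 + 0.78 + 0.64] + 3.98 = 2.86 + 3.98 = 6.84.
Reliability = 6.84 / 7.98 = 0.857.

0.857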